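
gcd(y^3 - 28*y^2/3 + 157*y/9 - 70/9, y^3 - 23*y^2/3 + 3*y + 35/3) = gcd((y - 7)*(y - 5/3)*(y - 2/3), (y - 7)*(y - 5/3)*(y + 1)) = y^2 - 26*y/3 + 35/3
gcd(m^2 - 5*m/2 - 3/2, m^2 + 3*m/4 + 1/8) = m + 1/2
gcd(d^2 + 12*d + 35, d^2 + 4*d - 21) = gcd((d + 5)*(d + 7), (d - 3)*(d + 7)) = d + 7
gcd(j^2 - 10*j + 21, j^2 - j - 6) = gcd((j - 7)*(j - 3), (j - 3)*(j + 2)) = j - 3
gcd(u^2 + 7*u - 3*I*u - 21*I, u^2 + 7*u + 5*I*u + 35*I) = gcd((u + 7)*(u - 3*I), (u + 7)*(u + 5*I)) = u + 7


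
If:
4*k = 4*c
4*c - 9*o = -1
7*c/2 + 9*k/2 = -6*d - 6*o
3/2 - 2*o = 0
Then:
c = 23/16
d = -8/3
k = 23/16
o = 3/4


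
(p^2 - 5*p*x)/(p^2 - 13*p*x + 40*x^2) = p/(p - 8*x)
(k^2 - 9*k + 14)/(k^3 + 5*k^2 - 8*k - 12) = (k - 7)/(k^2 + 7*k + 6)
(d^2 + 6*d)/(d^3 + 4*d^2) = (d + 6)/(d*(d + 4))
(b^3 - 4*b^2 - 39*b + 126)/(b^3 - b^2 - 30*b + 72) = (b - 7)/(b - 4)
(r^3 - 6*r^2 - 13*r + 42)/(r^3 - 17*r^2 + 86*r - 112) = (r + 3)/(r - 8)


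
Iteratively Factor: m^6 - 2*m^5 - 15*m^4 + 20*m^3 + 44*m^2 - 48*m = (m + 3)*(m^5 - 5*m^4 + 20*m^2 - 16*m) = (m + 2)*(m + 3)*(m^4 - 7*m^3 + 14*m^2 - 8*m) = (m - 2)*(m + 2)*(m + 3)*(m^3 - 5*m^2 + 4*m) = (m - 2)*(m - 1)*(m + 2)*(m + 3)*(m^2 - 4*m) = (m - 4)*(m - 2)*(m - 1)*(m + 2)*(m + 3)*(m)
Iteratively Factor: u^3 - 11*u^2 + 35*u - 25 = (u - 1)*(u^2 - 10*u + 25) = (u - 5)*(u - 1)*(u - 5)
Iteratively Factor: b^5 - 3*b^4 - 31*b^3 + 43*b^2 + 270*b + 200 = (b - 5)*(b^4 + 2*b^3 - 21*b^2 - 62*b - 40) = (b - 5)*(b + 1)*(b^3 + b^2 - 22*b - 40) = (b - 5)*(b + 1)*(b + 2)*(b^2 - b - 20) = (b - 5)*(b + 1)*(b + 2)*(b + 4)*(b - 5)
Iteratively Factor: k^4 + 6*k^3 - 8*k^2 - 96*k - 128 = (k + 2)*(k^3 + 4*k^2 - 16*k - 64) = (k + 2)*(k + 4)*(k^2 - 16) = (k - 4)*(k + 2)*(k + 4)*(k + 4)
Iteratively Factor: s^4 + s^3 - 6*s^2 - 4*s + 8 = (s - 2)*(s^3 + 3*s^2 - 4) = (s - 2)*(s + 2)*(s^2 + s - 2) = (s - 2)*(s - 1)*(s + 2)*(s + 2)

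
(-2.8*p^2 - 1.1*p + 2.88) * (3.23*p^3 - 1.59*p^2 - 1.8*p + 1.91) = -9.044*p^5 + 0.899*p^4 + 16.0914*p^3 - 7.9472*p^2 - 7.285*p + 5.5008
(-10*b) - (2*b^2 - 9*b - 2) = -2*b^2 - b + 2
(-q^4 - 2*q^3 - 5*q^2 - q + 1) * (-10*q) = 10*q^5 + 20*q^4 + 50*q^3 + 10*q^2 - 10*q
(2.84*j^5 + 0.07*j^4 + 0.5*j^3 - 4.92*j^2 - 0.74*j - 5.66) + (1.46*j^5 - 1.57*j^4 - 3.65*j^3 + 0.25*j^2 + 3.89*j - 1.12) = 4.3*j^5 - 1.5*j^4 - 3.15*j^3 - 4.67*j^2 + 3.15*j - 6.78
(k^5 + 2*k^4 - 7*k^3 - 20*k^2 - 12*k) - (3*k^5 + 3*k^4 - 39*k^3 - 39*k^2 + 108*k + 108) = -2*k^5 - k^4 + 32*k^3 + 19*k^2 - 120*k - 108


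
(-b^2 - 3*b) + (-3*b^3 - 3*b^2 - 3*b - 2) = -3*b^3 - 4*b^2 - 6*b - 2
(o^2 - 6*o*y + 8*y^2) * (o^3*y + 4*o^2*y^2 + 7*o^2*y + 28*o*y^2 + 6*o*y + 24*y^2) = o^5*y - 2*o^4*y^2 + 7*o^4*y - 16*o^3*y^3 - 14*o^3*y^2 + 6*o^3*y + 32*o^2*y^4 - 112*o^2*y^3 - 12*o^2*y^2 + 224*o*y^4 - 96*o*y^3 + 192*y^4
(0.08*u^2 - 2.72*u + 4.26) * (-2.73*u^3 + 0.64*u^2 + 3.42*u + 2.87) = -0.2184*u^5 + 7.4768*u^4 - 13.097*u^3 - 6.3464*u^2 + 6.7628*u + 12.2262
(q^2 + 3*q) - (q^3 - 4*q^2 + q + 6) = -q^3 + 5*q^2 + 2*q - 6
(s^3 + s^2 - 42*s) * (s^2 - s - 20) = s^5 - 63*s^3 + 22*s^2 + 840*s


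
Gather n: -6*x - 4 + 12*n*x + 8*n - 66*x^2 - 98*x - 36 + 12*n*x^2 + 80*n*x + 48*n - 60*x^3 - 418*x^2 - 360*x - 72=n*(12*x^2 + 92*x + 56) - 60*x^3 - 484*x^2 - 464*x - 112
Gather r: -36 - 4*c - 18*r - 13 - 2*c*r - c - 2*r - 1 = -5*c + r*(-2*c - 20) - 50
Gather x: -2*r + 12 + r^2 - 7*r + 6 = r^2 - 9*r + 18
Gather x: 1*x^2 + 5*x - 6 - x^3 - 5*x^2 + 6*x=-x^3 - 4*x^2 + 11*x - 6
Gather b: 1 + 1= 2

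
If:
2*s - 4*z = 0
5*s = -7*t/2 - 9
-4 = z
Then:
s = -8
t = 62/7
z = -4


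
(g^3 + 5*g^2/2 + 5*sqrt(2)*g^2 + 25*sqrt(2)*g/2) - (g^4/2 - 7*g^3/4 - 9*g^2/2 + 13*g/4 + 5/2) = -g^4/2 + 11*g^3/4 + 7*g^2 + 5*sqrt(2)*g^2 - 13*g/4 + 25*sqrt(2)*g/2 - 5/2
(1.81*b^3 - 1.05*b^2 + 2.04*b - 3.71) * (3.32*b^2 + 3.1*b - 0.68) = 6.0092*b^5 + 2.125*b^4 + 2.287*b^3 - 5.2792*b^2 - 12.8882*b + 2.5228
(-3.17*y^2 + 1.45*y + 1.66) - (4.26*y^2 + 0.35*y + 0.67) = -7.43*y^2 + 1.1*y + 0.99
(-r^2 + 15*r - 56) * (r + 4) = -r^3 + 11*r^2 + 4*r - 224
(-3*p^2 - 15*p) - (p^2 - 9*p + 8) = -4*p^2 - 6*p - 8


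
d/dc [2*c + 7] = 2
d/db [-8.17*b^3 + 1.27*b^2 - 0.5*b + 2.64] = -24.51*b^2 + 2.54*b - 0.5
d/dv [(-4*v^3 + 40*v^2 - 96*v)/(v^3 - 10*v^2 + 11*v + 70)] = 8*(13*v^3 - 170*v^2 + 700*v - 840)/(v^6 - 20*v^5 + 122*v^4 - 80*v^3 - 1279*v^2 + 1540*v + 4900)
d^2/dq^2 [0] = 0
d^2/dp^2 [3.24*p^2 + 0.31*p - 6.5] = 6.48000000000000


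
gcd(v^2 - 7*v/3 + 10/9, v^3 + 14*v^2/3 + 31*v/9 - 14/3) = v - 2/3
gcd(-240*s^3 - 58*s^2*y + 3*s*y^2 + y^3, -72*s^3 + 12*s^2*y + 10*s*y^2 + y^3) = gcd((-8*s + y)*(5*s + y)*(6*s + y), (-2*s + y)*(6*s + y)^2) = 6*s + y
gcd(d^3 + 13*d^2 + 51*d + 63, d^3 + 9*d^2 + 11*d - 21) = d^2 + 10*d + 21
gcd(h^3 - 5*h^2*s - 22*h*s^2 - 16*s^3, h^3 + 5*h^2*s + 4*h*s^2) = h + s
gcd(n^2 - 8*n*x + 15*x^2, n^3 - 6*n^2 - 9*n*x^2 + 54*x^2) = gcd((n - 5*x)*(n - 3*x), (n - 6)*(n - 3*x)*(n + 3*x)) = -n + 3*x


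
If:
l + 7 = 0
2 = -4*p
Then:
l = -7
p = -1/2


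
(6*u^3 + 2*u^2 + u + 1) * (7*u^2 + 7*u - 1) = 42*u^5 + 56*u^4 + 15*u^3 + 12*u^2 + 6*u - 1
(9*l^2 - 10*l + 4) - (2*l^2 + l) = 7*l^2 - 11*l + 4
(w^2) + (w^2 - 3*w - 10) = 2*w^2 - 3*w - 10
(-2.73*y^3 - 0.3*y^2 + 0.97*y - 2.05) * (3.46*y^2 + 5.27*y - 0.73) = -9.4458*y^5 - 15.4251*y^4 + 3.7681*y^3 - 1.7621*y^2 - 11.5116*y + 1.4965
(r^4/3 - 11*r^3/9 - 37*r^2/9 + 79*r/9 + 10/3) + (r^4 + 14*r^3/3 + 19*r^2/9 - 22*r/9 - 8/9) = 4*r^4/3 + 31*r^3/9 - 2*r^2 + 19*r/3 + 22/9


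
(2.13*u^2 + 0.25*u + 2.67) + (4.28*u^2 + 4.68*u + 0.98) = 6.41*u^2 + 4.93*u + 3.65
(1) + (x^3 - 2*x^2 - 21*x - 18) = x^3 - 2*x^2 - 21*x - 17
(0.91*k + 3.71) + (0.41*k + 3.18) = 1.32*k + 6.89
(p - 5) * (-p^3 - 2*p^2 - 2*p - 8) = -p^4 + 3*p^3 + 8*p^2 + 2*p + 40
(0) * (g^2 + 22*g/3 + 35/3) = 0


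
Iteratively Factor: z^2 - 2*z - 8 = (z - 4)*(z + 2)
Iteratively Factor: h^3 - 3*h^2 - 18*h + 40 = (h + 4)*(h^2 - 7*h + 10) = (h - 5)*(h + 4)*(h - 2)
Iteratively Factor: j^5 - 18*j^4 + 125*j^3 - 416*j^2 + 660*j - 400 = (j - 4)*(j^4 - 14*j^3 + 69*j^2 - 140*j + 100) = (j - 5)*(j - 4)*(j^3 - 9*j^2 + 24*j - 20) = (j - 5)*(j - 4)*(j - 2)*(j^2 - 7*j + 10) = (j - 5)*(j - 4)*(j - 2)^2*(j - 5)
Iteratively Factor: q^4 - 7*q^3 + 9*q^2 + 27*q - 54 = (q - 3)*(q^3 - 4*q^2 - 3*q + 18) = (q - 3)^2*(q^2 - q - 6) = (q - 3)^2*(q + 2)*(q - 3)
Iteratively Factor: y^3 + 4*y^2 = (y)*(y^2 + 4*y) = y*(y + 4)*(y)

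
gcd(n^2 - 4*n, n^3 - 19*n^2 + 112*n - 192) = 1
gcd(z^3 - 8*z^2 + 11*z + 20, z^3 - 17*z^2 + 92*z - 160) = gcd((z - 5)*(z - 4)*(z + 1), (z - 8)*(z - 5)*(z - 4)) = z^2 - 9*z + 20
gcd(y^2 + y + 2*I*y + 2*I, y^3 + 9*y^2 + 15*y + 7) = y + 1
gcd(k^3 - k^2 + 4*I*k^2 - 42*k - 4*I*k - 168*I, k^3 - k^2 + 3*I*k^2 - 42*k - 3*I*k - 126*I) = k^2 - k - 42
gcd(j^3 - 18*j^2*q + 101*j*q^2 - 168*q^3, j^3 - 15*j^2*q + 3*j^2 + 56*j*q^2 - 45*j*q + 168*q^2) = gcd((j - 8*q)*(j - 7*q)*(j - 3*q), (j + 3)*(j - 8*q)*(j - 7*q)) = j^2 - 15*j*q + 56*q^2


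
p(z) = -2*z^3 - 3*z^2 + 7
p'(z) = -6*z^2 - 6*z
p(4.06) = -176.30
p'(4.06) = -123.26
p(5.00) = -318.00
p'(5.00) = -180.00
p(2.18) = -27.98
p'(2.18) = -41.59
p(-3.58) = 60.32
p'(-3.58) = -55.42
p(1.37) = -3.77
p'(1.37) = -19.48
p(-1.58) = 7.40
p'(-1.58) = -5.50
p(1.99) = -20.64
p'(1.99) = -35.70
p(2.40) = -37.93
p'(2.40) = -48.96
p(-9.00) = 1222.00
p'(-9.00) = -432.00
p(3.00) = -74.00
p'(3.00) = -72.00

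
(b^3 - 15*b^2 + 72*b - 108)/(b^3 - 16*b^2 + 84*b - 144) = (b - 3)/(b - 4)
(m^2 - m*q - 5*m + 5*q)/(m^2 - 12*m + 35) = (m - q)/(m - 7)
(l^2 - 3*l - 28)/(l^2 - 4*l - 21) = (l + 4)/(l + 3)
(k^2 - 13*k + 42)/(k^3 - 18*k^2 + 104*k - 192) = (k - 7)/(k^2 - 12*k + 32)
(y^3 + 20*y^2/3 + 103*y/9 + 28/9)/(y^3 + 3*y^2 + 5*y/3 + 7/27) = 3*(y + 4)/(3*y + 1)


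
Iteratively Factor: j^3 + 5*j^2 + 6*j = (j)*(j^2 + 5*j + 6) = j*(j + 2)*(j + 3)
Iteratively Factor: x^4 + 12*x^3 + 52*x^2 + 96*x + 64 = (x + 4)*(x^3 + 8*x^2 + 20*x + 16) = (x + 4)^2*(x^2 + 4*x + 4) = (x + 2)*(x + 4)^2*(x + 2)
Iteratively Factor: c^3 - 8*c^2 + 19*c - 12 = (c - 1)*(c^2 - 7*c + 12) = (c - 4)*(c - 1)*(c - 3)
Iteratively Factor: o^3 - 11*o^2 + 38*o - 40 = (o - 4)*(o^2 - 7*o + 10) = (o - 5)*(o - 4)*(o - 2)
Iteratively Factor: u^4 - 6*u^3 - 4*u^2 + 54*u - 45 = (u - 5)*(u^3 - u^2 - 9*u + 9) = (u - 5)*(u + 3)*(u^2 - 4*u + 3) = (u - 5)*(u - 1)*(u + 3)*(u - 3)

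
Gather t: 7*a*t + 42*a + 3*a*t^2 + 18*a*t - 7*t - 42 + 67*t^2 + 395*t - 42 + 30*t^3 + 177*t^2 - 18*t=42*a + 30*t^3 + t^2*(3*a + 244) + t*(25*a + 370) - 84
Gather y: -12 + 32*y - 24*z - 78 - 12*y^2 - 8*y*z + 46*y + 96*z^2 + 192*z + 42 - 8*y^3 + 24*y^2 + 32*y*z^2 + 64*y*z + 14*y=-8*y^3 + 12*y^2 + y*(32*z^2 + 56*z + 92) + 96*z^2 + 168*z - 48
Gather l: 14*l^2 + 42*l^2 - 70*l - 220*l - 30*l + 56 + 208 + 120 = 56*l^2 - 320*l + 384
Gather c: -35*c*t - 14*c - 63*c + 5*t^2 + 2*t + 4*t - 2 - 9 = c*(-35*t - 77) + 5*t^2 + 6*t - 11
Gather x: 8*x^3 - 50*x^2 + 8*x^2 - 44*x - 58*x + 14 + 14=8*x^3 - 42*x^2 - 102*x + 28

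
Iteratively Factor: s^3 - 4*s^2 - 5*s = (s + 1)*(s^2 - 5*s) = (s - 5)*(s + 1)*(s)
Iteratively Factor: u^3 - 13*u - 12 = (u + 1)*(u^2 - u - 12) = (u - 4)*(u + 1)*(u + 3)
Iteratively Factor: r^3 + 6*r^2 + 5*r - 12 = (r + 3)*(r^2 + 3*r - 4) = (r + 3)*(r + 4)*(r - 1)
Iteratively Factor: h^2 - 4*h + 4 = (h - 2)*(h - 2)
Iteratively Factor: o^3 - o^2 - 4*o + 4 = (o - 2)*(o^2 + o - 2) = (o - 2)*(o - 1)*(o + 2)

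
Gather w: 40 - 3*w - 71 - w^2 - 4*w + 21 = -w^2 - 7*w - 10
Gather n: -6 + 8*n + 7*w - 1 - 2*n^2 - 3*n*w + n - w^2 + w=-2*n^2 + n*(9 - 3*w) - w^2 + 8*w - 7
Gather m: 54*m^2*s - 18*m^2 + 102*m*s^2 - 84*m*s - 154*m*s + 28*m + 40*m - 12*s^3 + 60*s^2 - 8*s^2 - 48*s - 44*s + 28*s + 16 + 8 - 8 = m^2*(54*s - 18) + m*(102*s^2 - 238*s + 68) - 12*s^3 + 52*s^2 - 64*s + 16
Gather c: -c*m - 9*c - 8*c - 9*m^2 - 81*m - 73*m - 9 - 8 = c*(-m - 17) - 9*m^2 - 154*m - 17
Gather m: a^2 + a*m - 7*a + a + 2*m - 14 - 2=a^2 - 6*a + m*(a + 2) - 16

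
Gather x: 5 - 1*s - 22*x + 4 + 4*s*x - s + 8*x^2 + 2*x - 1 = -2*s + 8*x^2 + x*(4*s - 20) + 8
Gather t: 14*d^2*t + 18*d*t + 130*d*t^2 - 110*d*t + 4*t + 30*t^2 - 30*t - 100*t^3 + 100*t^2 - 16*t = -100*t^3 + t^2*(130*d + 130) + t*(14*d^2 - 92*d - 42)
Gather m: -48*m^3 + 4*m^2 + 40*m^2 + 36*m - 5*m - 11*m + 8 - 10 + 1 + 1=-48*m^3 + 44*m^2 + 20*m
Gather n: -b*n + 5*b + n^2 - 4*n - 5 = 5*b + n^2 + n*(-b - 4) - 5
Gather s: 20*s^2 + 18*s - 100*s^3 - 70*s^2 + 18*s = -100*s^3 - 50*s^2 + 36*s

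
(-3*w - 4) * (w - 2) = -3*w^2 + 2*w + 8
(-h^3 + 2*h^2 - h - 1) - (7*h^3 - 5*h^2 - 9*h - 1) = -8*h^3 + 7*h^2 + 8*h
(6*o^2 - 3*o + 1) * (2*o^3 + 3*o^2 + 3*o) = 12*o^5 + 12*o^4 + 11*o^3 - 6*o^2 + 3*o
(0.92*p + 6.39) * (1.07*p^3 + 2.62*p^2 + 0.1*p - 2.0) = 0.9844*p^4 + 9.2477*p^3 + 16.8338*p^2 - 1.201*p - 12.78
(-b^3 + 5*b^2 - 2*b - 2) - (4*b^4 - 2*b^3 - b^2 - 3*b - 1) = -4*b^4 + b^3 + 6*b^2 + b - 1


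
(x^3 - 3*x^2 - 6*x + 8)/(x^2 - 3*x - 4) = (x^2 + x - 2)/(x + 1)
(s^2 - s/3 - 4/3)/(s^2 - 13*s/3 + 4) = (s + 1)/(s - 3)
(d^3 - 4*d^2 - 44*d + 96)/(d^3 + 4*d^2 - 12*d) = (d - 8)/d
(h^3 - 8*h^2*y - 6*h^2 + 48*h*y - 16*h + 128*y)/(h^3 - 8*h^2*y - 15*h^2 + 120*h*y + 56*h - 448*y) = (h + 2)/(h - 7)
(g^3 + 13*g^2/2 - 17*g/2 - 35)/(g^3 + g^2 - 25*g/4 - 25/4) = 2*(g^2 + 9*g + 14)/(2*g^2 + 7*g + 5)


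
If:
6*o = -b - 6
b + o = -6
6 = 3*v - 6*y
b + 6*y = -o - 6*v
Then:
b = -6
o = 0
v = 4/3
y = -1/3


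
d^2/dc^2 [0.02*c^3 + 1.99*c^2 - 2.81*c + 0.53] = 0.12*c + 3.98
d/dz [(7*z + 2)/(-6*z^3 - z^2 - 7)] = (-42*z^3 - 7*z^2 + 2*z*(7*z + 2)*(9*z + 1) - 49)/(6*z^3 + z^2 + 7)^2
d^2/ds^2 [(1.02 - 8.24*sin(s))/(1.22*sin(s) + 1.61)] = (5.32907051820075e-15*sin(s)^3 - 17.703176*sin(s)^2 + 23.362388*sin(s) + 35.406352)/(1.815848*sin(s)^3 + 7.188972*sin(s)^2 + 9.487086*sin(s) + 4.173281)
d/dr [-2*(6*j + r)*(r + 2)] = -12*j - 4*r - 4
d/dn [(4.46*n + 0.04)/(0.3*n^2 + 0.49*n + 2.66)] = (-1.338*n^2 - 0.024*n + 11.844)/(0.09*n^4 + 0.294*n^3 + 1.8361*n^2 + 2.6068*n + 7.0756)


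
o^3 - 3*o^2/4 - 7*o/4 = o*(o - 7/4)*(o + 1)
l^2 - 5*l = l*(l - 5)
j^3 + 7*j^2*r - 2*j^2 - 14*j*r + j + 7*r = (j - 1)^2*(j + 7*r)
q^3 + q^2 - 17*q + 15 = (q - 3)*(q - 1)*(q + 5)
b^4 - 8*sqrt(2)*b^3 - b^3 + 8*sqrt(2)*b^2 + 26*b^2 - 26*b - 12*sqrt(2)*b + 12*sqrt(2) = (b - 1)*(b - 6*sqrt(2))*(b - sqrt(2))^2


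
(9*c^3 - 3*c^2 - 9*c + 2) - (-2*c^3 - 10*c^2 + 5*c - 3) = 11*c^3 + 7*c^2 - 14*c + 5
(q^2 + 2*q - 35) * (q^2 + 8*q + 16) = q^4 + 10*q^3 - 3*q^2 - 248*q - 560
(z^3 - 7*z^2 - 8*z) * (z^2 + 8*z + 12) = z^5 + z^4 - 52*z^3 - 148*z^2 - 96*z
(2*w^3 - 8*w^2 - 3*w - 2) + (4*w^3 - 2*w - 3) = 6*w^3 - 8*w^2 - 5*w - 5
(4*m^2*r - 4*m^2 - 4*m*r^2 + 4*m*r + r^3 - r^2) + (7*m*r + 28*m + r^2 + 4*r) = 4*m^2*r - 4*m^2 - 4*m*r^2 + 11*m*r + 28*m + r^3 + 4*r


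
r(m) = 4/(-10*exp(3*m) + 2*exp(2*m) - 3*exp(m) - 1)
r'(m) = 4*(30*exp(3*m) - 4*exp(2*m) + 3*exp(m))/(-10*exp(3*m) + 2*exp(2*m) - 3*exp(m) - 1)^2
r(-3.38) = -3.64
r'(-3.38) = 0.33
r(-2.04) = -2.90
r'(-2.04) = 0.82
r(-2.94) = -3.46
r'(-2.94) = 0.46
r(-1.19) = -1.99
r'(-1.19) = 1.37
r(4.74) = -0.00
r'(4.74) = 0.00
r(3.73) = -0.00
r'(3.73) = 0.00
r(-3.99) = -3.79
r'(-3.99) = 0.20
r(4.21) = -0.00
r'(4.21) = 0.00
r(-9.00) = -4.00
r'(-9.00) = 0.00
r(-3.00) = -3.49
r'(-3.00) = 0.44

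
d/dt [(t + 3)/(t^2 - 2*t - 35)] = (t^2 - 2*t - 2*(t - 1)*(t + 3) - 35)/(-t^2 + 2*t + 35)^2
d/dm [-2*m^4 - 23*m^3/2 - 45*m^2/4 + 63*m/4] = -8*m^3 - 69*m^2/2 - 45*m/2 + 63/4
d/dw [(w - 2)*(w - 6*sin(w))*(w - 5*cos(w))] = (2 - w)*(w - 5*cos(w))*(6*cos(w) - 1) + (w - 2)*(w - 6*sin(w))*(5*sin(w) + 1) + (w - 6*sin(w))*(w - 5*cos(w))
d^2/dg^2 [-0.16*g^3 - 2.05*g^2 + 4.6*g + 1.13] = -0.96*g - 4.1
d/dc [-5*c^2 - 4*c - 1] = -10*c - 4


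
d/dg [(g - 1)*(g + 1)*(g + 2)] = 3*g^2 + 4*g - 1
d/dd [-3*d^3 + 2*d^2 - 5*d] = -9*d^2 + 4*d - 5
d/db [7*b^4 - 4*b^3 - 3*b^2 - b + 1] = 28*b^3 - 12*b^2 - 6*b - 1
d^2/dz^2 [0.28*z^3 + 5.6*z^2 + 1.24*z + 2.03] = 1.68*z + 11.2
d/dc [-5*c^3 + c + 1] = 1 - 15*c^2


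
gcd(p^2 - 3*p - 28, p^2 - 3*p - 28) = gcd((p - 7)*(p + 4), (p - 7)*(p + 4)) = p^2 - 3*p - 28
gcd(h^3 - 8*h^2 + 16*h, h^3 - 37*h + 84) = h - 4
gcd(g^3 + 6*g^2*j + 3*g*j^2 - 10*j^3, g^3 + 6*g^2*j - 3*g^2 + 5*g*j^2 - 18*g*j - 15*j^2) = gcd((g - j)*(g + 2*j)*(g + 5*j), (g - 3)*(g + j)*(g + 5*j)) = g + 5*j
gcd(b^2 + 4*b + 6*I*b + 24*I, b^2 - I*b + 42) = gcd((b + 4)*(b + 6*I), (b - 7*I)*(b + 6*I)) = b + 6*I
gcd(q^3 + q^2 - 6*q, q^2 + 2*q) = q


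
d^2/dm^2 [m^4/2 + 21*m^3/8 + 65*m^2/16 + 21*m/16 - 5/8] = 6*m^2 + 63*m/4 + 65/8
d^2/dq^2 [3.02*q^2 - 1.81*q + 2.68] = 6.04000000000000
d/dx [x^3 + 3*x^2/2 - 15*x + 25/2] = 3*x^2 + 3*x - 15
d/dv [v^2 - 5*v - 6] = 2*v - 5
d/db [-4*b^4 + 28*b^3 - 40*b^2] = 4*b*(-4*b^2 + 21*b - 20)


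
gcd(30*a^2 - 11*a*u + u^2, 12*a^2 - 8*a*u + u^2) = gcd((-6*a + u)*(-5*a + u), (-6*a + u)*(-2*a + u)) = -6*a + u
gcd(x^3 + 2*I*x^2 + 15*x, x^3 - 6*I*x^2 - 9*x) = x^2 - 3*I*x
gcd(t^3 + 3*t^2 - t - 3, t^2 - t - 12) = t + 3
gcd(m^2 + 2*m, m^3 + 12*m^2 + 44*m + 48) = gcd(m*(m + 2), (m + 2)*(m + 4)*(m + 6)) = m + 2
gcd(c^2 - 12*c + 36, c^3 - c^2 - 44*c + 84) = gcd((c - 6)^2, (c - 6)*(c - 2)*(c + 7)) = c - 6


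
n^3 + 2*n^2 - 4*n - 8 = (n - 2)*(n + 2)^2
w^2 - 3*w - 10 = (w - 5)*(w + 2)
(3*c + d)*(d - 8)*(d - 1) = 3*c*d^2 - 27*c*d + 24*c + d^3 - 9*d^2 + 8*d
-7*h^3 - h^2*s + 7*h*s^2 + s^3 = (-h + s)*(h + s)*(7*h + s)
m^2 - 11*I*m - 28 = (m - 7*I)*(m - 4*I)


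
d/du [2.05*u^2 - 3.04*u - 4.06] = 4.1*u - 3.04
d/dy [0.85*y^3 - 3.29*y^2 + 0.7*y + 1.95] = 2.55*y^2 - 6.58*y + 0.7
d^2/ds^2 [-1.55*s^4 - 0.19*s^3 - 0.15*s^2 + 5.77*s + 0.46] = -18.6*s^2 - 1.14*s - 0.3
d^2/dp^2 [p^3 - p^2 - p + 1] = 6*p - 2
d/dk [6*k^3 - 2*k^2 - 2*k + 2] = 18*k^2 - 4*k - 2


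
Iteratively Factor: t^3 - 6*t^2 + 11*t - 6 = (t - 2)*(t^2 - 4*t + 3) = (t - 2)*(t - 1)*(t - 3)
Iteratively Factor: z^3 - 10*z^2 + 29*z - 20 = (z - 1)*(z^2 - 9*z + 20) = (z - 4)*(z - 1)*(z - 5)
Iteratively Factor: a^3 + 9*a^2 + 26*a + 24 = (a + 4)*(a^2 + 5*a + 6) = (a + 2)*(a + 4)*(a + 3)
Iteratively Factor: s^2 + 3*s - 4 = (s + 4)*(s - 1)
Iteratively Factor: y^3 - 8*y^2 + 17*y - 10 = (y - 5)*(y^2 - 3*y + 2) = (y - 5)*(y - 2)*(y - 1)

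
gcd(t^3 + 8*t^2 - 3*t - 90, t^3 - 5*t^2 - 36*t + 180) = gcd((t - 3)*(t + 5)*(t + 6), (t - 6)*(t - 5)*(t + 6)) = t + 6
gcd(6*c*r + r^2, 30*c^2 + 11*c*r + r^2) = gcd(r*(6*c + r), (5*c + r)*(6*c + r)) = 6*c + r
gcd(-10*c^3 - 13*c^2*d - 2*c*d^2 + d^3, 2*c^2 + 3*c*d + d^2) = 2*c^2 + 3*c*d + d^2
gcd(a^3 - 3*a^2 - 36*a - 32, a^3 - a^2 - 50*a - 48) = a^2 - 7*a - 8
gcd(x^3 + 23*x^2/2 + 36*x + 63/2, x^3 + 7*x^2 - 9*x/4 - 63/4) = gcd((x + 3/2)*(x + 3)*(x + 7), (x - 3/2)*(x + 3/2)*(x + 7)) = x^2 + 17*x/2 + 21/2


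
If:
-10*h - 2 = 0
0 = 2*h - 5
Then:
No Solution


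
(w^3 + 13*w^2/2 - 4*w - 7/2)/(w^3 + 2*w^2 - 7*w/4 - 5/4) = 2*(w + 7)/(2*w + 5)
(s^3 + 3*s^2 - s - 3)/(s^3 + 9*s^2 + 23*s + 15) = (s - 1)/(s + 5)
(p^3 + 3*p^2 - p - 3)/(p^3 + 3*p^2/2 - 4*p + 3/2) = 2*(p + 1)/(2*p - 1)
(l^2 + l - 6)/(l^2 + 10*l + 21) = (l - 2)/(l + 7)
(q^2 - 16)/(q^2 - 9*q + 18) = (q^2 - 16)/(q^2 - 9*q + 18)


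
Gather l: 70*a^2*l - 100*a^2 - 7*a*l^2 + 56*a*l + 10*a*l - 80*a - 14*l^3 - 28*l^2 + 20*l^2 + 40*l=-100*a^2 - 80*a - 14*l^3 + l^2*(-7*a - 8) + l*(70*a^2 + 66*a + 40)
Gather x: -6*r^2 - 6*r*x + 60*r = -6*r^2 - 6*r*x + 60*r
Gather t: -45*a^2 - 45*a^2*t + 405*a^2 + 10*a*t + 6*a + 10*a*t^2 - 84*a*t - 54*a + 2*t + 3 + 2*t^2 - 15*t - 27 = 360*a^2 - 48*a + t^2*(10*a + 2) + t*(-45*a^2 - 74*a - 13) - 24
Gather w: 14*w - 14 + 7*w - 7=21*w - 21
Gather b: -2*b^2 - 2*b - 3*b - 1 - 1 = -2*b^2 - 5*b - 2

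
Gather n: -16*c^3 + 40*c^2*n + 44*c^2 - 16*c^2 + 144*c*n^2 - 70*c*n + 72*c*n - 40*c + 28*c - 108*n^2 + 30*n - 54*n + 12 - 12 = -16*c^3 + 28*c^2 - 12*c + n^2*(144*c - 108) + n*(40*c^2 + 2*c - 24)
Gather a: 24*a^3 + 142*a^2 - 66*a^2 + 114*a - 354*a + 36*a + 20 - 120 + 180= 24*a^3 + 76*a^2 - 204*a + 80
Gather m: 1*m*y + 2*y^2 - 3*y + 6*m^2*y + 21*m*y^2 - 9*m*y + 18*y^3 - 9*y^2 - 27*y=6*m^2*y + m*(21*y^2 - 8*y) + 18*y^3 - 7*y^2 - 30*y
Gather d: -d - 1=-d - 1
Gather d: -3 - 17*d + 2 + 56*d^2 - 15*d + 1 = 56*d^2 - 32*d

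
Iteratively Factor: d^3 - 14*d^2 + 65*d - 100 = (d - 5)*(d^2 - 9*d + 20) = (d - 5)*(d - 4)*(d - 5)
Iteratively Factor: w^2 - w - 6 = (w + 2)*(w - 3)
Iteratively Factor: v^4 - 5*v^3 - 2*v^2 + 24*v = (v + 2)*(v^3 - 7*v^2 + 12*v) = (v - 3)*(v + 2)*(v^2 - 4*v) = (v - 4)*(v - 3)*(v + 2)*(v)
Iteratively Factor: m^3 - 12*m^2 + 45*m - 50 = (m - 5)*(m^2 - 7*m + 10) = (m - 5)^2*(m - 2)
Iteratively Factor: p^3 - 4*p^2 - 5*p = (p + 1)*(p^2 - 5*p) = p*(p + 1)*(p - 5)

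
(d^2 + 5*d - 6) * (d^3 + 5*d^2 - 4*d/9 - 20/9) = d^5 + 10*d^4 + 167*d^3/9 - 310*d^2/9 - 76*d/9 + 40/3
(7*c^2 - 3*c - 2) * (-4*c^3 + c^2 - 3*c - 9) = -28*c^5 + 19*c^4 - 16*c^3 - 56*c^2 + 33*c + 18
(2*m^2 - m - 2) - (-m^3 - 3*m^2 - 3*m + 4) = m^3 + 5*m^2 + 2*m - 6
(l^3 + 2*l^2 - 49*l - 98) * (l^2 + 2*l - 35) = l^5 + 4*l^4 - 80*l^3 - 266*l^2 + 1519*l + 3430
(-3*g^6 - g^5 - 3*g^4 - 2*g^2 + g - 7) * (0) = 0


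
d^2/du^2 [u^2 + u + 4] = 2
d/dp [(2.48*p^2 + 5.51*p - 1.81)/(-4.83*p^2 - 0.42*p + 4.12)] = (25.5717*p^2 + 2.9506*p + 21.941)/(23.3289*p^4 + 4.0572*p^3 - 39.6228*p^2 - 3.4608*p + 16.9744)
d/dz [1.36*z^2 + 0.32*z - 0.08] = 2.72*z + 0.32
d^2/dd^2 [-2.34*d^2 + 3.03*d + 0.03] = -4.68000000000000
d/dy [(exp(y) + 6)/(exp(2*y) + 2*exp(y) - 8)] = (-2*(exp(y) + 1)*(exp(y) + 6) + exp(2*y) + 2*exp(y) - 8)*exp(y)/(exp(2*y) + 2*exp(y) - 8)^2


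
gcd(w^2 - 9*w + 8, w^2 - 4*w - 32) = w - 8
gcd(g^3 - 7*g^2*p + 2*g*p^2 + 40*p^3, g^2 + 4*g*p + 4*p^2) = g + 2*p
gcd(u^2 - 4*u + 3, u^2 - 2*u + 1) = u - 1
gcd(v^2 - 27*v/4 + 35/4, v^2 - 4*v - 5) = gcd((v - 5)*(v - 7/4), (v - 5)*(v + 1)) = v - 5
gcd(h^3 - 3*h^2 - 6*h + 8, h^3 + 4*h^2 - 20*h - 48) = h^2 - 2*h - 8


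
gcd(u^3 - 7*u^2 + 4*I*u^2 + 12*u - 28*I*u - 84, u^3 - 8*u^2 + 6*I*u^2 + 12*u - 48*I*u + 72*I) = u + 6*I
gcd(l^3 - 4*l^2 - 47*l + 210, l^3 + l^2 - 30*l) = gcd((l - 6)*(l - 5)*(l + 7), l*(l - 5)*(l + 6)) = l - 5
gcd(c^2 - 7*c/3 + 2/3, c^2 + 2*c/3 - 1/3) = c - 1/3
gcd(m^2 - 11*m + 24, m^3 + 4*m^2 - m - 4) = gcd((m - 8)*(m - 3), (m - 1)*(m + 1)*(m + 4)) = 1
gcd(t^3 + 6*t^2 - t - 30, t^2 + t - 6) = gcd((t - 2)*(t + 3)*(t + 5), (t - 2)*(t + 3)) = t^2 + t - 6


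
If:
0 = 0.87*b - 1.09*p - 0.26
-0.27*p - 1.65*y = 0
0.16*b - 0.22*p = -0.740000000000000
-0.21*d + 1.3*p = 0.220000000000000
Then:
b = 50.81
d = 248.54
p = 40.32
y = -6.60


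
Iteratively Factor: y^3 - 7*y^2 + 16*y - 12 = (y - 2)*(y^2 - 5*y + 6) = (y - 2)^2*(y - 3)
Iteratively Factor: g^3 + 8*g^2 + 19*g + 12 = (g + 1)*(g^2 + 7*g + 12) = (g + 1)*(g + 3)*(g + 4)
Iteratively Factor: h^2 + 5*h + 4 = (h + 4)*(h + 1)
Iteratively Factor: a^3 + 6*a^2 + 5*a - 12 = (a - 1)*(a^2 + 7*a + 12) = (a - 1)*(a + 3)*(a + 4)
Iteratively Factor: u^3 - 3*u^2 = (u)*(u^2 - 3*u) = u*(u - 3)*(u)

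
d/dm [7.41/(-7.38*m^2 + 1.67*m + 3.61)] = (109.3716*m - 12.3747)/(-7.38*m^2 + 1.67*m + 3.61)^2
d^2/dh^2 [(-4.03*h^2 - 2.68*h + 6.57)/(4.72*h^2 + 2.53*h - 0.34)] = (1.13686837721616e-13*h^4 - 23.1629280000001*h^3 + 839.410464*h^2 + 444.932688*h + 99.65249)/(105.154048*h^6 + 169.093056*h^5 + 67.912776*h^4 - 8.166587*h^3 - 4.892022*h^2 + 0.877404*h - 0.039304)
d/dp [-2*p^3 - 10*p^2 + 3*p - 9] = -6*p^2 - 20*p + 3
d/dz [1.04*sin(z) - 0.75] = 1.04*cos(z)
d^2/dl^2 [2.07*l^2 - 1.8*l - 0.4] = 4.14000000000000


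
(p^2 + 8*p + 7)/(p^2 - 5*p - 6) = (p + 7)/(p - 6)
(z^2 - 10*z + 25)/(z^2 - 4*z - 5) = (z - 5)/(z + 1)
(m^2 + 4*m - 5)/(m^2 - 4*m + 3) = (m + 5)/(m - 3)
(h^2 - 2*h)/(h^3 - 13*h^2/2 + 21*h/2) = 2*(h - 2)/(2*h^2 - 13*h + 21)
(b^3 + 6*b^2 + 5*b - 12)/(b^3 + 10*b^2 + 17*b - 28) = (b + 3)/(b + 7)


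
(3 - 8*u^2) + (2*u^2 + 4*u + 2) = -6*u^2 + 4*u + 5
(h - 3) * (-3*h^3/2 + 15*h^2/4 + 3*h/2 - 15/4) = -3*h^4/2 + 33*h^3/4 - 39*h^2/4 - 33*h/4 + 45/4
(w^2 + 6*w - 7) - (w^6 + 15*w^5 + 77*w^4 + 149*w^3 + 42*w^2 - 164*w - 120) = -w^6 - 15*w^5 - 77*w^4 - 149*w^3 - 41*w^2 + 170*w + 113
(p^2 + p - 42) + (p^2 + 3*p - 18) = 2*p^2 + 4*p - 60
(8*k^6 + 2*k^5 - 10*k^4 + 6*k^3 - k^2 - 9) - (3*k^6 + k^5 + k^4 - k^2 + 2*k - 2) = 5*k^6 + k^5 - 11*k^4 + 6*k^3 - 2*k - 7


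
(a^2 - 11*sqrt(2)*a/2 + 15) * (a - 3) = a^3 - 11*sqrt(2)*a^2/2 - 3*a^2 + 15*a + 33*sqrt(2)*a/2 - 45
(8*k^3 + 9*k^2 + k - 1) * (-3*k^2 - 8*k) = -24*k^5 - 91*k^4 - 75*k^3 - 5*k^2 + 8*k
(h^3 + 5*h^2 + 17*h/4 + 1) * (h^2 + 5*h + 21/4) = h^5 + 10*h^4 + 69*h^3/2 + 97*h^2/2 + 437*h/16 + 21/4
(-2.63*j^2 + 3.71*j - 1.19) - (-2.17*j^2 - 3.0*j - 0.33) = -0.46*j^2 + 6.71*j - 0.86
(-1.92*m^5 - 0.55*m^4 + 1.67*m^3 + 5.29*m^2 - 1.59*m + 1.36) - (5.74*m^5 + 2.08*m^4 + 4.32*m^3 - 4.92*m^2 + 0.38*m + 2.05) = -7.66*m^5 - 2.63*m^4 - 2.65*m^3 + 10.21*m^2 - 1.97*m - 0.69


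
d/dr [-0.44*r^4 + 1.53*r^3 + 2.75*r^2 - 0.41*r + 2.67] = -1.76*r^3 + 4.59*r^2 + 5.5*r - 0.41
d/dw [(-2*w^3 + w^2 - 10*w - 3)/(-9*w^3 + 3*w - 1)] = (9*w^4 - 192*w^3 - 72*w^2 - 2*w + 19)/(81*w^6 - 54*w^4 + 18*w^3 + 9*w^2 - 6*w + 1)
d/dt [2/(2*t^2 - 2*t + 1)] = 4*(1 - 2*t)/(2*t^2 - 2*t + 1)^2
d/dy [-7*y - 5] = -7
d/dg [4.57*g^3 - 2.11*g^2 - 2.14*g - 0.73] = 13.71*g^2 - 4.22*g - 2.14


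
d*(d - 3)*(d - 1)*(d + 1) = d^4 - 3*d^3 - d^2 + 3*d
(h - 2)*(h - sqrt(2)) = h^2 - 2*h - sqrt(2)*h + 2*sqrt(2)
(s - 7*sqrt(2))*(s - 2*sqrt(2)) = s^2 - 9*sqrt(2)*s + 28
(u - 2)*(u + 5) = u^2 + 3*u - 10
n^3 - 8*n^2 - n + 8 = (n - 8)*(n - 1)*(n + 1)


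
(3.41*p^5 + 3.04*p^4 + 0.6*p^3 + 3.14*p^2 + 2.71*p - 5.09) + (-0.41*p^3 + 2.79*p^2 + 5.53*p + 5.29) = 3.41*p^5 + 3.04*p^4 + 0.19*p^3 + 5.93*p^2 + 8.24*p + 0.2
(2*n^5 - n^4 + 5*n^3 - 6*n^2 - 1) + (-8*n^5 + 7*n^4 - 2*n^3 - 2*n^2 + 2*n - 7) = -6*n^5 + 6*n^4 + 3*n^3 - 8*n^2 + 2*n - 8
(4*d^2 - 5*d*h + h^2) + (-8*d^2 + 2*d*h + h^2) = -4*d^2 - 3*d*h + 2*h^2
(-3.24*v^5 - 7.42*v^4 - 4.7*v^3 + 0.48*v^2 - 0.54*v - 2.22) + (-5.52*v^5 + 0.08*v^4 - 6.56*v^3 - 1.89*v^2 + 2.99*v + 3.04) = -8.76*v^5 - 7.34*v^4 - 11.26*v^3 - 1.41*v^2 + 2.45*v + 0.82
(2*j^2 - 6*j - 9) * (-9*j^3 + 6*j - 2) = -18*j^5 + 54*j^4 + 93*j^3 - 40*j^2 - 42*j + 18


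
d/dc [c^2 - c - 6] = 2*c - 1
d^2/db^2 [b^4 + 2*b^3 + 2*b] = 12*b*(b + 1)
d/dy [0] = 0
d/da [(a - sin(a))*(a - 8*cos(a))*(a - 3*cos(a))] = (a - sin(a))*(a - 8*cos(a))*(3*sin(a) + 1) + (a - sin(a))*(a - 3*cos(a))*(8*sin(a) + 1) - (a - 8*cos(a))*(a - 3*cos(a))*(cos(a) - 1)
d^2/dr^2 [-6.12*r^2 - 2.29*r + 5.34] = -12.2400000000000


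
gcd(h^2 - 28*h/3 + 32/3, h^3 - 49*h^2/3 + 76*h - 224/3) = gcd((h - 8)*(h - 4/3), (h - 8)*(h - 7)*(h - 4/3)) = h^2 - 28*h/3 + 32/3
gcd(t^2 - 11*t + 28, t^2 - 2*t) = 1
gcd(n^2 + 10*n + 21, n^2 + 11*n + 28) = n + 7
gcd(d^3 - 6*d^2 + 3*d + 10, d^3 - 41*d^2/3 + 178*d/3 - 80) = d - 5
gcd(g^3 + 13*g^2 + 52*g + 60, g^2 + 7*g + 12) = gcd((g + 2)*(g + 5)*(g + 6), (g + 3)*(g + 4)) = 1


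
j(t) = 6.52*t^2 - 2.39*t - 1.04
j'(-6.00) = -80.63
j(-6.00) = 248.02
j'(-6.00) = -80.63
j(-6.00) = 248.02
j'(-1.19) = -17.91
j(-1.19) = 11.04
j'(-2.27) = -31.99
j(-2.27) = 37.98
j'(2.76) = 33.60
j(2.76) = 42.03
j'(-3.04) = -42.03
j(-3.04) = 66.48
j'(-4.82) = -65.24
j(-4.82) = 161.96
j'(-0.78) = -12.56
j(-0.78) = 4.79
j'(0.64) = 5.96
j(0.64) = 0.10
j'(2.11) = 25.12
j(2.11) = 22.94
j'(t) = 13.04*t - 2.39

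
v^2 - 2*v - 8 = (v - 4)*(v + 2)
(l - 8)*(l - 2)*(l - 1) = l^3 - 11*l^2 + 26*l - 16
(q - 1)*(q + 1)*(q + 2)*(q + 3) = q^4 + 5*q^3 + 5*q^2 - 5*q - 6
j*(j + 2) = j^2 + 2*j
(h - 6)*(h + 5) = h^2 - h - 30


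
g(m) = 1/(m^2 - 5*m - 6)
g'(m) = (5 - 2*m)/(m^2 - 5*m - 6)^2 = (5 - 2*m)/(-m^2 + 5*m + 6)^2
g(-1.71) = 0.18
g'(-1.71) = 0.28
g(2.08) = -0.08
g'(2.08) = 0.01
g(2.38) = -0.08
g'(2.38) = 0.00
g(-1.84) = 0.15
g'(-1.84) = 0.20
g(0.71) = -0.11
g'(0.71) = 0.04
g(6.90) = 0.14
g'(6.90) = -0.17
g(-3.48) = 0.04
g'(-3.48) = 0.02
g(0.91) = -0.10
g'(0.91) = 0.03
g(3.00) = -0.08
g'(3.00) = -0.00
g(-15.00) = 0.00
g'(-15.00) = 0.00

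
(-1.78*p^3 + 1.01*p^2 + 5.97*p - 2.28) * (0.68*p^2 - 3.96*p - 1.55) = -1.2104*p^5 + 7.7356*p^4 + 2.819*p^3 - 26.7571*p^2 - 0.224700000000002*p + 3.534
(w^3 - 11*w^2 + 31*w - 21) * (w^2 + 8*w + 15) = w^5 - 3*w^4 - 42*w^3 + 62*w^2 + 297*w - 315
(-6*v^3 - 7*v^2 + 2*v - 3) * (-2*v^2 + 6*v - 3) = 12*v^5 - 22*v^4 - 28*v^3 + 39*v^2 - 24*v + 9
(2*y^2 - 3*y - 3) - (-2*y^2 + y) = 4*y^2 - 4*y - 3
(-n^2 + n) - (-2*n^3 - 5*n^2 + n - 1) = 2*n^3 + 4*n^2 + 1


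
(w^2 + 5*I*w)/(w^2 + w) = (w + 5*I)/(w + 1)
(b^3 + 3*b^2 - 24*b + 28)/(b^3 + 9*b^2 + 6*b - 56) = (b - 2)/(b + 4)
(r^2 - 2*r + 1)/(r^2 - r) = (r - 1)/r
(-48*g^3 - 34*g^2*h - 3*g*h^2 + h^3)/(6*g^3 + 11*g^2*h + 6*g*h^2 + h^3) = (-8*g + h)/(g + h)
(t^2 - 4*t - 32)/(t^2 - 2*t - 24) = (t - 8)/(t - 6)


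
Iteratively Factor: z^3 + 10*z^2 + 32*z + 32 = (z + 2)*(z^2 + 8*z + 16) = (z + 2)*(z + 4)*(z + 4)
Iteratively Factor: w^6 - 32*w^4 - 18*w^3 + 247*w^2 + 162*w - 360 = (w - 5)*(w^5 + 5*w^4 - 7*w^3 - 53*w^2 - 18*w + 72) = (w - 5)*(w - 1)*(w^4 + 6*w^3 - w^2 - 54*w - 72) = (w - 5)*(w - 1)*(w + 3)*(w^3 + 3*w^2 - 10*w - 24) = (w - 5)*(w - 1)*(w + 2)*(w + 3)*(w^2 + w - 12) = (w - 5)*(w - 3)*(w - 1)*(w + 2)*(w + 3)*(w + 4)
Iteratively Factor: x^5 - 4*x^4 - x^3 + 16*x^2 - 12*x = (x + 2)*(x^4 - 6*x^3 + 11*x^2 - 6*x) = (x - 1)*(x + 2)*(x^3 - 5*x^2 + 6*x) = (x - 3)*(x - 1)*(x + 2)*(x^2 - 2*x) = (x - 3)*(x - 2)*(x - 1)*(x + 2)*(x)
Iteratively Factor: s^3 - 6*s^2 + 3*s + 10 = (s + 1)*(s^2 - 7*s + 10) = (s - 5)*(s + 1)*(s - 2)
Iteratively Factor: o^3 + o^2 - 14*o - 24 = (o + 3)*(o^2 - 2*o - 8) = (o + 2)*(o + 3)*(o - 4)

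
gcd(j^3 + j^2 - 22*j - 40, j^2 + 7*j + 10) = j + 2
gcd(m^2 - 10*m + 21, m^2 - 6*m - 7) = m - 7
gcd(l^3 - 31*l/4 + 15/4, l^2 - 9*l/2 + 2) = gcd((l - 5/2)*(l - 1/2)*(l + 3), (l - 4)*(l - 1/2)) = l - 1/2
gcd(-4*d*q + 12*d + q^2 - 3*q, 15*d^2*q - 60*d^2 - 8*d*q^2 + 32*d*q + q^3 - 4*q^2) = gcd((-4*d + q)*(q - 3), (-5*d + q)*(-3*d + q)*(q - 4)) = 1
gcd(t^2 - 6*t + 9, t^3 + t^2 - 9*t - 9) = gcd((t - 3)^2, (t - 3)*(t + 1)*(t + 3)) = t - 3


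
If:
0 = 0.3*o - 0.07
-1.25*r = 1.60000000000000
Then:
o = 0.23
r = -1.28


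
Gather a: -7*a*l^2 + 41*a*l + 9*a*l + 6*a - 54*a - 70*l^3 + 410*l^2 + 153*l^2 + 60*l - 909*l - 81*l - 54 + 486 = a*(-7*l^2 + 50*l - 48) - 70*l^3 + 563*l^2 - 930*l + 432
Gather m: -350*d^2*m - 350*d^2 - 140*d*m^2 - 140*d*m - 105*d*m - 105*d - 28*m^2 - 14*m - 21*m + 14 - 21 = -350*d^2 - 105*d + m^2*(-140*d - 28) + m*(-350*d^2 - 245*d - 35) - 7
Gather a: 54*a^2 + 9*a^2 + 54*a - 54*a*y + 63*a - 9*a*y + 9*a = 63*a^2 + a*(126 - 63*y)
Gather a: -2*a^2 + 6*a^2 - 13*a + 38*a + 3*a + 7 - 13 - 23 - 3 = 4*a^2 + 28*a - 32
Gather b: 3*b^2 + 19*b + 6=3*b^2 + 19*b + 6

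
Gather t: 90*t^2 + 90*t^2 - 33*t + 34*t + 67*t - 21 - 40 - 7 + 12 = 180*t^2 + 68*t - 56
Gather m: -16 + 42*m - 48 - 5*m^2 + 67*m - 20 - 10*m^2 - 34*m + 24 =-15*m^2 + 75*m - 60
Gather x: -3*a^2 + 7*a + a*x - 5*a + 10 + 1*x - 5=-3*a^2 + 2*a + x*(a + 1) + 5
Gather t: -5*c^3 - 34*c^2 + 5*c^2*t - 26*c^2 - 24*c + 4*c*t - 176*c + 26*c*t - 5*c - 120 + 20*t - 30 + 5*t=-5*c^3 - 60*c^2 - 205*c + t*(5*c^2 + 30*c + 25) - 150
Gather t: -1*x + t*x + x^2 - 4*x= t*x + x^2 - 5*x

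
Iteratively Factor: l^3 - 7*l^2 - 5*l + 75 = (l + 3)*(l^2 - 10*l + 25) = (l - 5)*(l + 3)*(l - 5)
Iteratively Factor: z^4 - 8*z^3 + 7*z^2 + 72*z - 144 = (z + 3)*(z^3 - 11*z^2 + 40*z - 48) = (z - 4)*(z + 3)*(z^2 - 7*z + 12) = (z - 4)*(z - 3)*(z + 3)*(z - 4)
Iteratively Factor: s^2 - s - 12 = (s + 3)*(s - 4)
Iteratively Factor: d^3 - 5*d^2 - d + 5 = (d - 5)*(d^2 - 1) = (d - 5)*(d - 1)*(d + 1)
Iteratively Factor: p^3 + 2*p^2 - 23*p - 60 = (p + 4)*(p^2 - 2*p - 15) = (p - 5)*(p + 4)*(p + 3)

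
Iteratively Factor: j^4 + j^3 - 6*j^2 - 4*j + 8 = (j + 2)*(j^3 - j^2 - 4*j + 4) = (j - 1)*(j + 2)*(j^2 - 4) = (j - 2)*(j - 1)*(j + 2)*(j + 2)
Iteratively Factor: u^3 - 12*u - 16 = (u + 2)*(u^2 - 2*u - 8) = (u - 4)*(u + 2)*(u + 2)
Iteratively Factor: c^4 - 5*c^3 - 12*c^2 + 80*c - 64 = (c - 4)*(c^3 - c^2 - 16*c + 16) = (c - 4)*(c - 1)*(c^2 - 16) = (c - 4)*(c - 1)*(c + 4)*(c - 4)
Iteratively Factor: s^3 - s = (s)*(s^2 - 1) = s*(s - 1)*(s + 1)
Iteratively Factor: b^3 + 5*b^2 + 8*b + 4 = (b + 2)*(b^2 + 3*b + 2) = (b + 2)^2*(b + 1)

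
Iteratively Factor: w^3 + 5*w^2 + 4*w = (w)*(w^2 + 5*w + 4) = w*(w + 1)*(w + 4)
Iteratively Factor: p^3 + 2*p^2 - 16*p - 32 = (p - 4)*(p^2 + 6*p + 8) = (p - 4)*(p + 2)*(p + 4)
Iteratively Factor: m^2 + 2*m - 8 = (m - 2)*(m + 4)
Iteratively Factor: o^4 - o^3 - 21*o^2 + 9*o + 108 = (o - 4)*(o^3 + 3*o^2 - 9*o - 27) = (o - 4)*(o - 3)*(o^2 + 6*o + 9) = (o - 4)*(o - 3)*(o + 3)*(o + 3)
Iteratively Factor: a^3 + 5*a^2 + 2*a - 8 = (a - 1)*(a^2 + 6*a + 8) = (a - 1)*(a + 4)*(a + 2)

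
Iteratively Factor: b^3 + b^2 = (b)*(b^2 + b) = b*(b + 1)*(b)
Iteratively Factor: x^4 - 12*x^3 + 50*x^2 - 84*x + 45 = (x - 5)*(x^3 - 7*x^2 + 15*x - 9) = (x - 5)*(x - 3)*(x^2 - 4*x + 3) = (x - 5)*(x - 3)*(x - 1)*(x - 3)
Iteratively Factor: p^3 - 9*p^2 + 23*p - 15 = (p - 1)*(p^2 - 8*p + 15) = (p - 5)*(p - 1)*(p - 3)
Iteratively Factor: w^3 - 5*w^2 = (w - 5)*(w^2) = w*(w - 5)*(w)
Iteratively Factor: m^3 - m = (m - 1)*(m^2 + m) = (m - 1)*(m + 1)*(m)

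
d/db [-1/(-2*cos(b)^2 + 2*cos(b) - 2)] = (2*cos(b) - 1)*sin(b)/(2*(sin(b)^2 + cos(b) - 2)^2)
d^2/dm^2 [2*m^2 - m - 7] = 4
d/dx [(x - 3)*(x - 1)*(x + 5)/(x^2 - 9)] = (x^2 + 6*x + 17)/(x^2 + 6*x + 9)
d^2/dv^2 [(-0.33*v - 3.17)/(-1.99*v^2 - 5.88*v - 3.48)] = ((0.33*v + 3.17)*(3.98*v + 5.88)*(7.96*v + 11.76) - (3.9402*v + 16.4974)*(1.99*v^2 + 5.88*v + 3.48))/(1.99*v^2 + 5.88*v + 3.48)^3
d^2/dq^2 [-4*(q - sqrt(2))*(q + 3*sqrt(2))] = -8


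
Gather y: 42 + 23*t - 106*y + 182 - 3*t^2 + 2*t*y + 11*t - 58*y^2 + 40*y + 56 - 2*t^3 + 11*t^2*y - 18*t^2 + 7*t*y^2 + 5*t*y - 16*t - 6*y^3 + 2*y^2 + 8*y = -2*t^3 - 21*t^2 + 18*t - 6*y^3 + y^2*(7*t - 56) + y*(11*t^2 + 7*t - 58) + 280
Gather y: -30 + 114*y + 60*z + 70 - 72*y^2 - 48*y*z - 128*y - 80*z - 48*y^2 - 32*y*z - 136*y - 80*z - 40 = -120*y^2 + y*(-80*z - 150) - 100*z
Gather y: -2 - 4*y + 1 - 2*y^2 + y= -2*y^2 - 3*y - 1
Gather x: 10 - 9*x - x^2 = -x^2 - 9*x + 10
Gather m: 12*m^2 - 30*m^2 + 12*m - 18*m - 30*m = -18*m^2 - 36*m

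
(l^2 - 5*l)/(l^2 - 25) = l/(l + 5)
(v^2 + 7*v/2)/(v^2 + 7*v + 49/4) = 2*v/(2*v + 7)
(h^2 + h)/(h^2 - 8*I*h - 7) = h*(h + 1)/(h^2 - 8*I*h - 7)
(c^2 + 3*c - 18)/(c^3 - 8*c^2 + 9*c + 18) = (c + 6)/(c^2 - 5*c - 6)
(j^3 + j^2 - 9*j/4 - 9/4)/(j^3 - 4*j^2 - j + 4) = (j^2 - 9/4)/(j^2 - 5*j + 4)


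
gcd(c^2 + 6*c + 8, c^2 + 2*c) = c + 2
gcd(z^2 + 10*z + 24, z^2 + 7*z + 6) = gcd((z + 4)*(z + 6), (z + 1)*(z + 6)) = z + 6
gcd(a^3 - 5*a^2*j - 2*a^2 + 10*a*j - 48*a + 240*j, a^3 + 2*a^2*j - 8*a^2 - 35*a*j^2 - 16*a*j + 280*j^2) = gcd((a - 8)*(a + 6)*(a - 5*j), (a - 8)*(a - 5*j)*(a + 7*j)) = a^2 - 5*a*j - 8*a + 40*j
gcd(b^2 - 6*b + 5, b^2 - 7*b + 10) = b - 5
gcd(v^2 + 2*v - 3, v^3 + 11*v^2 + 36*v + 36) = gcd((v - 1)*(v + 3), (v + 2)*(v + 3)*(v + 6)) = v + 3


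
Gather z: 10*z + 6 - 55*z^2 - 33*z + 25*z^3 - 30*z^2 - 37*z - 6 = 25*z^3 - 85*z^2 - 60*z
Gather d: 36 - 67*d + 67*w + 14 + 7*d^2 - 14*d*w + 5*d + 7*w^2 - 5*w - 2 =7*d^2 + d*(-14*w - 62) + 7*w^2 + 62*w + 48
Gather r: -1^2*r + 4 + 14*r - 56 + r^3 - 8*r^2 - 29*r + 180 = r^3 - 8*r^2 - 16*r + 128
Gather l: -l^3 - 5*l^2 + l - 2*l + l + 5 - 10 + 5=-l^3 - 5*l^2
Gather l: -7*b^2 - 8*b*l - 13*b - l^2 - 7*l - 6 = -7*b^2 - 13*b - l^2 + l*(-8*b - 7) - 6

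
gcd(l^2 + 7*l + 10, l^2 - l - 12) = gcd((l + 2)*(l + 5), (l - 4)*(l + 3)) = 1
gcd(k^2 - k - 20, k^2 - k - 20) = k^2 - k - 20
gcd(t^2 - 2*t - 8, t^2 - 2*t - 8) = t^2 - 2*t - 8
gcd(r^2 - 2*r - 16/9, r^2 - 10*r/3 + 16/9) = r - 8/3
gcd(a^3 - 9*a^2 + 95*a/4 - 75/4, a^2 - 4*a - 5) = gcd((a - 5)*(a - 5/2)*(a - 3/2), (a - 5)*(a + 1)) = a - 5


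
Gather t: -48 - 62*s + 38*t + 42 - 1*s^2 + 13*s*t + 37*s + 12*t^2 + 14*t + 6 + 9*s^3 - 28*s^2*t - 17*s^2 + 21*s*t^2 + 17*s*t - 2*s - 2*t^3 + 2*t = 9*s^3 - 18*s^2 - 27*s - 2*t^3 + t^2*(21*s + 12) + t*(-28*s^2 + 30*s + 54)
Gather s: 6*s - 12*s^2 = -12*s^2 + 6*s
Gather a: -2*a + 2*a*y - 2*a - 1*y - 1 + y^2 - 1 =a*(2*y - 4) + y^2 - y - 2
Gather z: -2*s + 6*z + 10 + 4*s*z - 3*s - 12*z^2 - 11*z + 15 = -5*s - 12*z^2 + z*(4*s - 5) + 25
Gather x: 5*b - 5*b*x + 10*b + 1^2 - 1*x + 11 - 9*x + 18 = 15*b + x*(-5*b - 10) + 30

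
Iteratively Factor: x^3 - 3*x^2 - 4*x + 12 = (x - 2)*(x^2 - x - 6) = (x - 3)*(x - 2)*(x + 2)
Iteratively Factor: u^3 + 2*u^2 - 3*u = (u + 3)*(u^2 - u) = u*(u + 3)*(u - 1)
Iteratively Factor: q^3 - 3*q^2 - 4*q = (q - 4)*(q^2 + q) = (q - 4)*(q + 1)*(q)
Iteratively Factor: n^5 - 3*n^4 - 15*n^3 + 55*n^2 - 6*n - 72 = (n - 3)*(n^4 - 15*n^2 + 10*n + 24) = (n - 3)*(n + 1)*(n^3 - n^2 - 14*n + 24) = (n - 3)*(n - 2)*(n + 1)*(n^2 + n - 12) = (n - 3)*(n - 2)*(n + 1)*(n + 4)*(n - 3)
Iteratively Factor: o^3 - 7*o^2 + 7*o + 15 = (o - 3)*(o^2 - 4*o - 5) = (o - 5)*(o - 3)*(o + 1)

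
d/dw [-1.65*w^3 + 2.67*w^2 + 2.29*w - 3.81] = -4.95*w^2 + 5.34*w + 2.29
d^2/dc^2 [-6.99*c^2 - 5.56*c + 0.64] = -13.9800000000000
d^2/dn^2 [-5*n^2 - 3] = -10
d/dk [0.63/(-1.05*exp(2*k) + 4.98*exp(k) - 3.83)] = (1.323*exp(k) - 3.1374)*exp(k)/(1.05*exp(2*k) - 4.98*exp(k) + 3.83)^2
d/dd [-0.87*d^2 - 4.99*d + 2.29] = -1.74*d - 4.99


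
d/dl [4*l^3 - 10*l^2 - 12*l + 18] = 12*l^2 - 20*l - 12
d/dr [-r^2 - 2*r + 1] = -2*r - 2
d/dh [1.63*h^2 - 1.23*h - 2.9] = 3.26*h - 1.23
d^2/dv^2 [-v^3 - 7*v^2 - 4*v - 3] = -6*v - 14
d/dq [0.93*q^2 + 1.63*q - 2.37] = 1.86*q + 1.63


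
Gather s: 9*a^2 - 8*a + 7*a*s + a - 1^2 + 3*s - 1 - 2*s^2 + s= 9*a^2 - 7*a - 2*s^2 + s*(7*a + 4) - 2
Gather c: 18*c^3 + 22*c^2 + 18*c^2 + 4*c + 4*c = 18*c^3 + 40*c^2 + 8*c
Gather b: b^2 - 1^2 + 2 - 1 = b^2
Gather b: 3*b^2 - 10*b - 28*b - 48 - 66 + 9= 3*b^2 - 38*b - 105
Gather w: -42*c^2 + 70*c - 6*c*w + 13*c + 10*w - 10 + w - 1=-42*c^2 + 83*c + w*(11 - 6*c) - 11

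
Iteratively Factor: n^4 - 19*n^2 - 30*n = (n - 5)*(n^3 + 5*n^2 + 6*n) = (n - 5)*(n + 3)*(n^2 + 2*n) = n*(n - 5)*(n + 3)*(n + 2)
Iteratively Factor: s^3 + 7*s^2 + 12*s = (s)*(s^2 + 7*s + 12) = s*(s + 4)*(s + 3)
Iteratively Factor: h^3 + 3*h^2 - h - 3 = (h + 1)*(h^2 + 2*h - 3) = (h - 1)*(h + 1)*(h + 3)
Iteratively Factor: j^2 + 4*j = (j + 4)*(j)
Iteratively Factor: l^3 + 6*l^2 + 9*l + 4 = (l + 1)*(l^2 + 5*l + 4) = (l + 1)*(l + 4)*(l + 1)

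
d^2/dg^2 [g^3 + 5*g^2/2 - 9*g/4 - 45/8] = 6*g + 5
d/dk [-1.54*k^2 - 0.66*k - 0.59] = -3.08*k - 0.66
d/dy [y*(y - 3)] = 2*y - 3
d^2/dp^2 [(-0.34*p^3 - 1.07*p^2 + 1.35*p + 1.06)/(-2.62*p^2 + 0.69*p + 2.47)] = (3.5527136788005e-15*p^5 - 9.940888*p^3 + 1.365576*p^2 - 28.474896*p + 2.928836)/(17.984728*p^6 - 14.209308*p^5 - 47.123058*p^4 + 26.463087*p^3 + 44.425173*p^2 - 12.628863*p - 15.069223)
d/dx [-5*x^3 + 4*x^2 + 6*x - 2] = -15*x^2 + 8*x + 6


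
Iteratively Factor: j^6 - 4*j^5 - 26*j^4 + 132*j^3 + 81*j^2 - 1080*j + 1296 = (j - 3)*(j^5 - j^4 - 29*j^3 + 45*j^2 + 216*j - 432) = (j - 3)*(j + 4)*(j^4 - 5*j^3 - 9*j^2 + 81*j - 108) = (j - 3)^2*(j + 4)*(j^3 - 2*j^2 - 15*j + 36) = (j - 3)^3*(j + 4)*(j^2 + j - 12) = (j - 3)^4*(j + 4)*(j + 4)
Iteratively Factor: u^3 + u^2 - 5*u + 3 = (u + 3)*(u^2 - 2*u + 1) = (u - 1)*(u + 3)*(u - 1)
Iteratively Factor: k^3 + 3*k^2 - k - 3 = (k + 1)*(k^2 + 2*k - 3) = (k - 1)*(k + 1)*(k + 3)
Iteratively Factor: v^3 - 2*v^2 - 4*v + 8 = (v - 2)*(v^2 - 4) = (v - 2)*(v + 2)*(v - 2)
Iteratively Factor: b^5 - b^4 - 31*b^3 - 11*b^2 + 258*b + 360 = (b + 2)*(b^4 - 3*b^3 - 25*b^2 + 39*b + 180) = (b + 2)*(b + 3)*(b^3 - 6*b^2 - 7*b + 60) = (b + 2)*(b + 3)^2*(b^2 - 9*b + 20) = (b - 5)*(b + 2)*(b + 3)^2*(b - 4)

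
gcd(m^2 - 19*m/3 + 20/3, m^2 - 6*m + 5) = m - 5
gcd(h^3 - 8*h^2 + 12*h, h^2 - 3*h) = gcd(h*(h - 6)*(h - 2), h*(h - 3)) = h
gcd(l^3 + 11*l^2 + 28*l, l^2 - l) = l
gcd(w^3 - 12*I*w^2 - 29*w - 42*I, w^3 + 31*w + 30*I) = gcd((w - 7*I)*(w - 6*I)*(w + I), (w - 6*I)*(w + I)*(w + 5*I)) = w^2 - 5*I*w + 6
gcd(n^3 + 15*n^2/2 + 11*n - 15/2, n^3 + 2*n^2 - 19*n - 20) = n + 5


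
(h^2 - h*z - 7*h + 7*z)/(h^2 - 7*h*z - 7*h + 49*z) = (-h + z)/(-h + 7*z)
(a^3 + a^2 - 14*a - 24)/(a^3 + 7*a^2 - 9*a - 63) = (a^2 - 2*a - 8)/(a^2 + 4*a - 21)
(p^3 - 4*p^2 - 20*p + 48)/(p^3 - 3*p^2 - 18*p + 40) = (p - 6)/(p - 5)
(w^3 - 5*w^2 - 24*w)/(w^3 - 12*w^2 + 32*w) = (w + 3)/(w - 4)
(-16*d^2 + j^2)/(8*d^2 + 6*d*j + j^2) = (-4*d + j)/(2*d + j)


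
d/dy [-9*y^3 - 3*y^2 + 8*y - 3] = -27*y^2 - 6*y + 8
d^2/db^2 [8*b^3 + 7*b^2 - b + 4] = 48*b + 14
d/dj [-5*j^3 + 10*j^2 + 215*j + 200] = -15*j^2 + 20*j + 215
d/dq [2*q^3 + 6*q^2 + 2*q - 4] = 6*q^2 + 12*q + 2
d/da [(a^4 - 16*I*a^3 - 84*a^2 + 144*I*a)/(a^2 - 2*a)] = (2*a^3 + a^2*(-6 - 16*I) + 64*I*a + 168 - 144*I)/(a^2 - 4*a + 4)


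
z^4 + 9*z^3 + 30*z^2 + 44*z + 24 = (z + 2)^3*(z + 3)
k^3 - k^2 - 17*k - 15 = (k - 5)*(k + 1)*(k + 3)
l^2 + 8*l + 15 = (l + 3)*(l + 5)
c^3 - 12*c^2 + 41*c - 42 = (c - 7)*(c - 3)*(c - 2)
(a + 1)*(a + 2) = a^2 + 3*a + 2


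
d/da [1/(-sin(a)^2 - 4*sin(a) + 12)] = 2*(sin(a) + 2)*cos(a)/(sin(a)^2 + 4*sin(a) - 12)^2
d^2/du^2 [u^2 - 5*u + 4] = 2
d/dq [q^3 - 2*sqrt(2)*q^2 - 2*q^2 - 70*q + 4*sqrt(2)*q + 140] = 3*q^2 - 4*sqrt(2)*q - 4*q - 70 + 4*sqrt(2)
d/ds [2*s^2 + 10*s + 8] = 4*s + 10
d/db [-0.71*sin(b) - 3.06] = -0.71*cos(b)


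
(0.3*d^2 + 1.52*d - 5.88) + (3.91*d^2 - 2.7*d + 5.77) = 4.21*d^2 - 1.18*d - 0.11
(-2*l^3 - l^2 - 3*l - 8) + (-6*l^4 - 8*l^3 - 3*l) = -6*l^4 - 10*l^3 - l^2 - 6*l - 8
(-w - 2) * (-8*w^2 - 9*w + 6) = 8*w^3 + 25*w^2 + 12*w - 12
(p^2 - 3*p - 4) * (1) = p^2 - 3*p - 4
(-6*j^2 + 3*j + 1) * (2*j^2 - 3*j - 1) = -12*j^4 + 24*j^3 - j^2 - 6*j - 1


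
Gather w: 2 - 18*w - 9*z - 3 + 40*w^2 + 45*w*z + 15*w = 40*w^2 + w*(45*z - 3) - 9*z - 1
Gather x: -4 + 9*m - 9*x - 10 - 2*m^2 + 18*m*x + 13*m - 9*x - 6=-2*m^2 + 22*m + x*(18*m - 18) - 20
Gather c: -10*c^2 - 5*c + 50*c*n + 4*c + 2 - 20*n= -10*c^2 + c*(50*n - 1) - 20*n + 2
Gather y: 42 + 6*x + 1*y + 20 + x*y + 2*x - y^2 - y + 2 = x*y + 8*x - y^2 + 64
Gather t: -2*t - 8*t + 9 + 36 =45 - 10*t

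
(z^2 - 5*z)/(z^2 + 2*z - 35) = z/(z + 7)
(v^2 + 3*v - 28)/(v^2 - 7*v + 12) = (v + 7)/(v - 3)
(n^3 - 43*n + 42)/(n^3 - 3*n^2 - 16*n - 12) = (n^2 + 6*n - 7)/(n^2 + 3*n + 2)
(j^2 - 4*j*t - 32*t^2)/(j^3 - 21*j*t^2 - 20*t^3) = (-j + 8*t)/(-j^2 + 4*j*t + 5*t^2)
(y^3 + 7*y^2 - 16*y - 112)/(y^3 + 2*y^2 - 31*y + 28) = (y + 4)/(y - 1)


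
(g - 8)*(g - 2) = g^2 - 10*g + 16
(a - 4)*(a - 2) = a^2 - 6*a + 8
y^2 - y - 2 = (y - 2)*(y + 1)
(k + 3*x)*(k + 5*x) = k^2 + 8*k*x + 15*x^2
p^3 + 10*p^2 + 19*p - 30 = (p - 1)*(p + 5)*(p + 6)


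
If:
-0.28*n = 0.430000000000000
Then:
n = -1.54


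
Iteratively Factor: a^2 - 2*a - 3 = (a + 1)*(a - 3)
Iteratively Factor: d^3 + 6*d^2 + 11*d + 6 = (d + 2)*(d^2 + 4*d + 3) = (d + 2)*(d + 3)*(d + 1)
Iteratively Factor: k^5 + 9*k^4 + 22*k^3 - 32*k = (k)*(k^4 + 9*k^3 + 22*k^2 - 32) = k*(k + 2)*(k^3 + 7*k^2 + 8*k - 16) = k*(k - 1)*(k + 2)*(k^2 + 8*k + 16) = k*(k - 1)*(k + 2)*(k + 4)*(k + 4)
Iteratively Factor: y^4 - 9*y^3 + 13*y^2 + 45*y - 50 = (y - 1)*(y^3 - 8*y^2 + 5*y + 50) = (y - 5)*(y - 1)*(y^2 - 3*y - 10) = (y - 5)*(y - 1)*(y + 2)*(y - 5)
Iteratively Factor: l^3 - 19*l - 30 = (l + 3)*(l^2 - 3*l - 10) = (l + 2)*(l + 3)*(l - 5)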